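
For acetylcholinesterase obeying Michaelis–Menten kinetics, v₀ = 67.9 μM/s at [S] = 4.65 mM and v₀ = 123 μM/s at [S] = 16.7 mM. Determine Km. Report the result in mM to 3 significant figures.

From v = Vmax[S]/(Km+[S]), each point gives Vmax = v(Km+[S])/[S].
Equating: 67.9(Km+4.65)/4.65 = 123(Km+16.7)/16.7.
14.60·Km + 67.9 = 7.365·Km + 123, so (14.60 − 7.365)·Km = 123 − 67.9.
Km = 55.10/7.237 = 7.61 mM; then Vmax = 67.9(7.61+4.65)/4.65 = 179 μM/s.

7.61 mM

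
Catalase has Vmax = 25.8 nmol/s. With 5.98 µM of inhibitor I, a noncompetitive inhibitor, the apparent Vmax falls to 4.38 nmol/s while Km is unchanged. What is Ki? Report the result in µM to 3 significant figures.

Noncompetitive: Vmax,app = Vmax/α with α = 1 + [I]/Ki.
α = Vmax/Vmax,app = 25.8/4.38 = 5.890.
Since α = 1 + [I]/Ki, [I]/Ki = 5.890 − 1 = 4.890 and Ki = 5.98/4.890 = 1.22 µM.

1.22 µM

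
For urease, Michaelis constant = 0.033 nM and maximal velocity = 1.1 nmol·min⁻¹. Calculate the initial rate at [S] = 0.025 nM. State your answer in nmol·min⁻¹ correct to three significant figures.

0.474 nmol·min⁻¹

v = Vmax·[S]/(Km + [S]) = 1.1 × 0.025 / (0.033 + 0.025)
  = 0.02750 / 0.05800 = 0.474 nmol·min⁻¹.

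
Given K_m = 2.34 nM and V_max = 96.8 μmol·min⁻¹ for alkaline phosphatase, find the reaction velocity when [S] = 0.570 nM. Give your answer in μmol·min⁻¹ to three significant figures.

v = Vmax·[S]/(Km + [S]) = 96.8 × 0.570 / (2.34 + 0.570)
  = 55.18 / 2.910 = 19.0 μmol·min⁻¹.

19.0 μmol·min⁻¹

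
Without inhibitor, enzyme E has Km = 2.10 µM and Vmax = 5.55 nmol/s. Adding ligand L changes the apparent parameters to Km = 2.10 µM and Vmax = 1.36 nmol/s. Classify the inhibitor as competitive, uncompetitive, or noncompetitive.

noncompetitive

Vmax decreases (5.55 → 1.36 nmol/s) while Km is unchanged — pure noncompetitive inhibition.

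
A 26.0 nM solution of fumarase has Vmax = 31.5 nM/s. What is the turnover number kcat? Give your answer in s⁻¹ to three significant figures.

1.21 s⁻¹

kcat = Vmax/[E]total = 31.5 nM/s / 26.0 nM = 1.21 s⁻¹.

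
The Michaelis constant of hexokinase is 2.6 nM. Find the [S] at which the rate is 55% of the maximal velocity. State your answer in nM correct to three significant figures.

3.18 nM

v/Vmax = [S]/(Km+[S]) = 0.55, so [S] = Km·0.55/(1 − 0.55) = 2.6 × 1.222.
[S] = 3.18 nM.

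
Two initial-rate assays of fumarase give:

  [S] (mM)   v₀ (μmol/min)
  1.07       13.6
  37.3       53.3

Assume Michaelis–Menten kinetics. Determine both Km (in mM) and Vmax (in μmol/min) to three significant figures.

From v = Vmax[S]/(Km+[S]), each point gives Vmax = v(Km+[S])/[S].
Equating: 13.6(Km+1.07)/1.07 = 53.3(Km+37.3)/37.3.
12.71·Km + 13.6 = 1.429·Km + 53.3, so (12.71 − 1.429)·Km = 53.3 − 13.6.
Km = 39.70/11.28 = 3.52 mM; then Vmax = 13.6(3.52+1.07)/1.07 = 58.3 μmol/min.

Km = 3.52 mM; Vmax = 58.3 μmol/min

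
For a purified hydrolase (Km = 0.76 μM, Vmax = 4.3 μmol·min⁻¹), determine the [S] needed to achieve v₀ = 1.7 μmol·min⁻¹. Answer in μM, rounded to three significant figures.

Rearranging v = Vmax[S]/(Km+[S]) gives [S] = Km·v/(Vmax − v).
[S] = 0.76 × 1.7 / (4.3 − 1.7) = 1.292/2.600 = 0.497 μM.

0.497 μM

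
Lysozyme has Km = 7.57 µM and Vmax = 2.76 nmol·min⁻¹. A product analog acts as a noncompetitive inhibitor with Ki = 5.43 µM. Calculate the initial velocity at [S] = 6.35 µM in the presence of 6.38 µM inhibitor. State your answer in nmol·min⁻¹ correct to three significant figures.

0.579 nmol·min⁻¹

α = 1 + [I]/Ki = 1 + 6.38/5.43 = 2.175.
For a noncompetitive inhibitor, Vmax is reduced to Vmax/α while Km is unchanged: Km,app = 7.57 µM, Vmax,app = 1.27 nmol·min⁻¹.
v = Vmax,app·[S]/(Km,app + [S]) = 1.27 × 6.35/(7.57 + 6.35) = 0.579 nmol·min⁻¹.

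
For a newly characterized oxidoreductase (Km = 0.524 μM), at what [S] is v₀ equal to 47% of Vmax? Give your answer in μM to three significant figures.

0.465 μM

v/Vmax = [S]/(Km+[S]) = 0.47, so [S] = Km·0.47/(1 − 0.47) = 0.524 × 0.8868.
[S] = 0.465 μM.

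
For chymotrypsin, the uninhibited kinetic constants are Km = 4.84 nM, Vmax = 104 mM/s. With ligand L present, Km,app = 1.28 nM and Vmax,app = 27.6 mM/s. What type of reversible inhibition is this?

Both Km and Vmax decrease by the same factor (~3.77-fold) — characteristic of uncompetitive inhibition.

uncompetitive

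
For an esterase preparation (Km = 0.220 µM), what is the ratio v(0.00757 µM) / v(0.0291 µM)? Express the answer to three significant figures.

0.285

The fractional saturations are [S]/(Km+[S]) = 0.0291/0.2491 = 0.1168 and 0.00757/0.2276 = 0.03326.
v₂/v₁ is just their ratio: 0.03326/0.1168 = 0.285.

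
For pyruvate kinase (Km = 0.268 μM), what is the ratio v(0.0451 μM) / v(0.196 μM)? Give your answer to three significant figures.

Since Vmax cancels, v₂/v₁ = [S]₂(Km+[S]₁) / [S]₁(Km+[S]₂).
= 0.0451×(0.268+0.196) / (0.196×(0.268+0.0451)) = 0.02093/0.06137 = 0.341.

0.341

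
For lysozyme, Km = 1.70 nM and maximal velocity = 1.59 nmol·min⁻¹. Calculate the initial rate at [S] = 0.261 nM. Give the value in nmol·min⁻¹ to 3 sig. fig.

[S]/(Km+[S]) = 0.261/1.961 = 0.1331, the fractional saturation.
v = 0.1331 × Vmax = 0.1331 × 1.59 = 0.212 nmol·min⁻¹.

0.212 nmol·min⁻¹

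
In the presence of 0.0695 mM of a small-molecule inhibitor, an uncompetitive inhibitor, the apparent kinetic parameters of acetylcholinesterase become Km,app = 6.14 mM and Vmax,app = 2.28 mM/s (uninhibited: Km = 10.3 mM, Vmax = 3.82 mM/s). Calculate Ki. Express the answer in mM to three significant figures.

Uncompetitive: Vmax,app = Vmax/α (and Km,app = Km/α) with α = 1 + [I]/Ki.
α = Vmax/Vmax,app = 3.82/2.28 = 1.675.
Since α = 1 + [I]/Ki, [I]/Ki = 1.675 − 1 = 0.6754 and Ki = 0.0695/0.6754 = 0.103 mM.

0.103 mM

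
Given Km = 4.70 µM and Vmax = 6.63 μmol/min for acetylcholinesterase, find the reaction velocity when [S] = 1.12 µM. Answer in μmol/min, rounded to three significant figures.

1.28 μmol/min

v = Vmax·[S]/(Km + [S]) = 6.63 × 1.12 / (4.70 + 1.12)
  = 7.426 / 5.820 = 1.28 μmol/min.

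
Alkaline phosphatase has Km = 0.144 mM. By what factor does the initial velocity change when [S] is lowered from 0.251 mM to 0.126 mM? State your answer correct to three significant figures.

Since Vmax cancels, v₂/v₁ = [S]₂(Km+[S]₁) / [S]₁(Km+[S]₂).
= 0.126×(0.144+0.251) / (0.251×(0.144+0.126)) = 0.04977/0.06777 = 0.734.

0.734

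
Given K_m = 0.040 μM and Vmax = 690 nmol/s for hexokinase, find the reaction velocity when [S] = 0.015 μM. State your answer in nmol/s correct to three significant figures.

188 nmol/s

v = Vmax·[S]/(Km + [S]) = 690 × 0.015 / (0.040 + 0.015)
  = 10.35 / 0.05500 = 188 nmol/s.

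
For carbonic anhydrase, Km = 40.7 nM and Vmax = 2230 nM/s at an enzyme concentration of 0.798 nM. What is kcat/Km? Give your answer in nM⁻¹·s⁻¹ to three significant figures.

68.7 nM⁻¹·s⁻¹

kcat = Vmax/[E]total = 2230/0.798 = 2790 s⁻¹.
kcat/Km = 2790/40.7 = 68.7 nM⁻¹·s⁻¹.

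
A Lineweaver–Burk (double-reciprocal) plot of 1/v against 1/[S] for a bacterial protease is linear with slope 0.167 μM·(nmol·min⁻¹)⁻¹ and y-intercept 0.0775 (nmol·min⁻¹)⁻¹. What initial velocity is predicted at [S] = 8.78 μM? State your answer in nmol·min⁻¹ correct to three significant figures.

The y-intercept is 1/Vmax, so Vmax = 1/0.0775 = 12.9 nmol·min⁻¹.
The slope is Km/Vmax, so Km = 0.167 × 12.9 = 2.15 μM.
Then v = 12.9 × 8.78/(2.15 + 8.78) = 10.4 nmol·min⁻¹.

10.4 nmol·min⁻¹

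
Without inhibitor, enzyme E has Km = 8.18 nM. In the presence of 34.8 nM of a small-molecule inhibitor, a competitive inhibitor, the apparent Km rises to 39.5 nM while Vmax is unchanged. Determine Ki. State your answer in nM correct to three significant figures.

9.09 nM

Competitive: Km,app = α·Km with α = 1 + [I]/Ki.
α = Km,app/Km = 39.5/8.18 = 4.829.
Ki = [I]/(α − 1) = 34.8/3.829 = 9.09 nM.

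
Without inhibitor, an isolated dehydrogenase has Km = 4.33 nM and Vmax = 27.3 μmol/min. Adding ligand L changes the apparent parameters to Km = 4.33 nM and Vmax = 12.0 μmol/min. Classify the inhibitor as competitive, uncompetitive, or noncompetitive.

Vmax decreases (27.3 → 12.0 μmol/min) while Km is unchanged — pure noncompetitive inhibition.

noncompetitive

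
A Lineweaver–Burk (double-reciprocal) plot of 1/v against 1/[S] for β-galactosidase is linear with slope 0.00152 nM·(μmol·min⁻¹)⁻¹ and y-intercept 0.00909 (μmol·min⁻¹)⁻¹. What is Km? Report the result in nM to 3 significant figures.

y-intercept = 1/Vmax ⇒ Vmax = 110 μmol·min⁻¹; slope = Km/Vmax ⇒ Km = slope × Vmax.
Km = 0.00152 × 110 = 0.167 nM.

0.167 nM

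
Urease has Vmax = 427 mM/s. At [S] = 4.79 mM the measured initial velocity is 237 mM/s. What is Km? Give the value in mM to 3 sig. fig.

3.84 mM

v/Vmax = 237/427 = 0.5550 = [S]/(Km+[S]).
So Km + [S] = [S]/0.5550 = 8.630 mM, giving Km = 8.630 − 4.79 = 3.84 mM.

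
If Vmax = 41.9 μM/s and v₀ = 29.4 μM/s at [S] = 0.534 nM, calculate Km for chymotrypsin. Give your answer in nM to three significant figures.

From v = Vmax[S]/(Km+[S]), Km = [S](Vmax − v)/v.
Km = 0.534 × (41.9 − 29.4) / 29.4 = 6.675/29.4 = 0.227 nM.

0.227 nM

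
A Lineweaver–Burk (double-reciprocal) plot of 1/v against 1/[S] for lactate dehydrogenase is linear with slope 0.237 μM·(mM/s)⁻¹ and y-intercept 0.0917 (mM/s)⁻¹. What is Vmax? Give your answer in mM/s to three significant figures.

The y-intercept of a Lineweaver–Burk plot equals 1/Vmax, so Vmax = 1/0.0917 = 10.9 mM/s.

10.9 mM/s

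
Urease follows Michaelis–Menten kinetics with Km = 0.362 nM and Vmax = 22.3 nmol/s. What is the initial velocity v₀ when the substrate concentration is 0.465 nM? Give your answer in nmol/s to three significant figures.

12.5 nmol/s

v = Vmax·[S]/(Km + [S]) = 22.3 × 0.465 / (0.362 + 0.465)
  = 10.37 / 0.8270 = 12.5 nmol/s.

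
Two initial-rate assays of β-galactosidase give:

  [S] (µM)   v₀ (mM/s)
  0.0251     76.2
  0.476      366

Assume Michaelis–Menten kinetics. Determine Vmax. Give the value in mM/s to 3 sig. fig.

464 mM/s

From v = Vmax[S]/(Km+[S]), each point gives Vmax = v(Km+[S])/[S].
Equating: 76.2(Km+0.0251)/0.0251 = 366(Km+0.476)/0.476.
3036·Km + 76.2 = 768.9·Km + 366, so (3036 − 768.9)·Km = 366 − 76.2.
Km = 289.8/2267 = 0.128 µM; then Vmax = 76.2(0.128+0.0251)/0.0251 = 464 mM/s.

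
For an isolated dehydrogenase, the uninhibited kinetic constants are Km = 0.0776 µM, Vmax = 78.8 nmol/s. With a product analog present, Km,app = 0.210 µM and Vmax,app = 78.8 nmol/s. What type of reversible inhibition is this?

competitive

Km increases (0.0776 → 0.210 µM) while Vmax is unchanged — the hallmark of competitive inhibition.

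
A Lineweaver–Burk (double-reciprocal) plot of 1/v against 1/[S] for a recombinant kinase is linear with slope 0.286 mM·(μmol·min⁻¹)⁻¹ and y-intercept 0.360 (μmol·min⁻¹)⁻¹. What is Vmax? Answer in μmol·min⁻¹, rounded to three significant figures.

2.78 μmol·min⁻¹

The y-intercept of a Lineweaver–Burk plot equals 1/Vmax, so Vmax = 1/0.360 = 2.78 μmol·min⁻¹.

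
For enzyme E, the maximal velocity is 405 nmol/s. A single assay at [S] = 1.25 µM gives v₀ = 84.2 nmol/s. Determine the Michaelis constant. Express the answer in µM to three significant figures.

v/Vmax = 84.2/405 = 0.2079 = [S]/(Km+[S]).
So Km + [S] = [S]/0.2079 = 6.012 µM, giving Km = 6.012 − 1.25 = 4.76 µM.

4.76 µM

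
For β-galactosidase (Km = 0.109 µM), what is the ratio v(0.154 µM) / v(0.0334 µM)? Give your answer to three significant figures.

Since Vmax cancels, v₂/v₁ = [S]₂(Km+[S]₁) / [S]₁(Km+[S]₂).
= 0.154×(0.109+0.0334) / (0.0334×(0.109+0.154)) = 0.02193/0.008784 = 2.50.

2.50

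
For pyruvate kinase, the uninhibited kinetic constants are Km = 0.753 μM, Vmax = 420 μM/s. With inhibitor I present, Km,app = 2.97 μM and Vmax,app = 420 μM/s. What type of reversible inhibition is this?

competitive

Km increases (0.753 → 2.97 μM) while Vmax is unchanged — the hallmark of competitive inhibition.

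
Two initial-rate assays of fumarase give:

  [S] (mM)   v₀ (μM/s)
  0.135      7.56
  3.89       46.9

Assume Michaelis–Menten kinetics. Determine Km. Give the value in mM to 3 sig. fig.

From v = Vmax[S]/(Km+[S]), each point gives Vmax = v(Km+[S])/[S].
Equating: 7.56(Km+0.135)/0.135 = 46.9(Km+3.89)/3.89.
56.00·Km + 7.56 = 12.06·Km + 46.9, so (56.00 − 12.06)·Km = 46.9 − 7.56.
Km = 39.34/43.94 = 0.895 mM; then Vmax = 7.56(0.895+0.135)/0.135 = 57.7 μM/s.

0.895 mM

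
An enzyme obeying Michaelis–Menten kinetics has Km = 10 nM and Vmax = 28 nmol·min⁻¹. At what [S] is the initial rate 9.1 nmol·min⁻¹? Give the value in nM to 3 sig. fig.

Rearranging v = Vmax[S]/(Km+[S]) gives [S] = Km·v/(Vmax − v).
[S] = 10 × 9.1 / (28 − 9.1) = 91.00/18.90 = 4.81 nM.

4.81 nM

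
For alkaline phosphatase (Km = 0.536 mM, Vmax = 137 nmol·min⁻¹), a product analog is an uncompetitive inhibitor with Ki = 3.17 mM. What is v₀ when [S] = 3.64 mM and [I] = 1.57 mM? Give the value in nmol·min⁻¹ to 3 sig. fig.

83.4 nmol·min⁻¹

With α = 1 + [I]/Ki = 1 + 1.57/3.17 = 1.495, the uncompetitive rate law is v = (Vmax/α)·[S] / (Km/α + [S]).
v = (137/1.495)×3.64 / (0.536/1.495 + 3.64) = 333.5/3.998 = 83.4 nmol·min⁻¹.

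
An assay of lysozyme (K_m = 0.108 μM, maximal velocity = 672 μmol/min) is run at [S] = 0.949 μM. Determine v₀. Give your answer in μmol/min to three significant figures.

603 μmol/min

[S]/(Km+[S]) = 0.949/1.057 = 0.8978, the fractional saturation.
v = 0.8978 × Vmax = 0.8978 × 672 = 603 μmol/min.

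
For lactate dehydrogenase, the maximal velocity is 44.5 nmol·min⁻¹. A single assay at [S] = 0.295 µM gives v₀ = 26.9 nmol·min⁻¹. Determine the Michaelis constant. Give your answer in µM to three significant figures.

v/Vmax = 26.9/44.5 = 0.6045 = [S]/(Km+[S]).
So Km + [S] = [S]/0.6045 = 0.4880 µM, giving Km = 0.4880 − 0.295 = 0.193 µM.

0.193 µM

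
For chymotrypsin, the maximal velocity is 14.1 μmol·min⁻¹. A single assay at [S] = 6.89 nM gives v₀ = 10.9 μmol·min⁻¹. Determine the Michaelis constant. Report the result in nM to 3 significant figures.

2.02 nM

v/Vmax = 10.9/14.1 = 0.7730 = [S]/(Km+[S]).
So Km + [S] = [S]/0.7730 = 8.913 nM, giving Km = 8.913 − 6.89 = 2.02 nM.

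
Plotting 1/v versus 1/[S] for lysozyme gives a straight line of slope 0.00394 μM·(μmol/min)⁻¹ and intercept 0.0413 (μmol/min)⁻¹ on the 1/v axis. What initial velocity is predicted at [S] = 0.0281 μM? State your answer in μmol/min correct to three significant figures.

The y-intercept is 1/Vmax, so Vmax = 1/0.0413 = 24.2 μmol/min.
The slope is Km/Vmax, so Km = 0.00394 × 24.2 = 0.0954 μM.
Then v = 24.2 × 0.0281/(0.0954 + 0.0281) = 5.51 μmol/min.

5.51 μmol/min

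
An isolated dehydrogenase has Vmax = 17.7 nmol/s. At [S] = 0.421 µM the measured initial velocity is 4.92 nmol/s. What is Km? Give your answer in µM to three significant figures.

From v = Vmax[S]/(Km+[S]), Km = [S](Vmax − v)/v.
Km = 0.421 × (17.7 − 4.92) / 4.92 = 5.380/4.92 = 1.09 µM.

1.09 µM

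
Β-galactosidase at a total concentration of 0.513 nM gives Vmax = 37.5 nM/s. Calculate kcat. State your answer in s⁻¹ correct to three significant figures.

kcat = Vmax/[E]total = 37.5 nM/s / 0.513 nM = 73.1 s⁻¹.

73.1 s⁻¹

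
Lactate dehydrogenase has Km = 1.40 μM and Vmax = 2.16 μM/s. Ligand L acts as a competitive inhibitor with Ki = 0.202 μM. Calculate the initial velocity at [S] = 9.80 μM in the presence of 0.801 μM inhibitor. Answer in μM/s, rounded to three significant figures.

With α = 1 + [I]/Ki = 1 + 0.801/0.202 = 4.965, the competitive rate law is v = Vmax[S] / (αKm + [S]).
v = 2.16×9.80 / (4.965×1.40 + 9.80) = 21.17/16.75 = 1.26 μM/s.

1.26 μM/s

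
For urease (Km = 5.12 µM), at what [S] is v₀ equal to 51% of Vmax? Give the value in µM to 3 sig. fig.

5.33 µM

v/Vmax = [S]/(Km+[S]) = 0.51, so [S] = Km·0.51/(1 − 0.51) = 5.12 × 1.041.
[S] = 5.33 µM.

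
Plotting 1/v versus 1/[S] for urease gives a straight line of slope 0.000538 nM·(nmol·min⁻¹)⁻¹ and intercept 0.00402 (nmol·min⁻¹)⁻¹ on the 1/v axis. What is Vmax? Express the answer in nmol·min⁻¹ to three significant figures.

249 nmol·min⁻¹

The y-intercept of a Lineweaver–Burk plot equals 1/Vmax, so Vmax = 1/0.00402 = 249 nmol·min⁻¹.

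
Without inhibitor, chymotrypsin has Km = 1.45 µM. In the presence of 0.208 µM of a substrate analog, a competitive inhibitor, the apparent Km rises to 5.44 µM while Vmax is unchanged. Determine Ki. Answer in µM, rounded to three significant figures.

0.0756 µM

Competitive: Km,app = α·Km with α = 1 + [I]/Ki.
α = Km,app/Km = 5.44/1.45 = 3.752.
Ki = [I]/(α − 1) = 0.208/2.752 = 0.0756 µM.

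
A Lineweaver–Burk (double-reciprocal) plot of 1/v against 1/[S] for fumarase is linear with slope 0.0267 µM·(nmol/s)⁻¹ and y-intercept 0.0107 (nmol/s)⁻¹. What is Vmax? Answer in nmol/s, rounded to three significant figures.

93.5 nmol/s

The y-intercept of a Lineweaver–Burk plot equals 1/Vmax, so Vmax = 1/0.0107 = 93.5 nmol/s.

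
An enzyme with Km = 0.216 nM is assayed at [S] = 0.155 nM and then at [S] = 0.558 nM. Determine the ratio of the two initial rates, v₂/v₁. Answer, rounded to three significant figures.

1.73

Since Vmax cancels, v₂/v₁ = [S]₂(Km+[S]₁) / [S]₁(Km+[S]₂).
= 0.558×(0.216+0.155) / (0.155×(0.216+0.558)) = 0.2070/0.1200 = 1.73.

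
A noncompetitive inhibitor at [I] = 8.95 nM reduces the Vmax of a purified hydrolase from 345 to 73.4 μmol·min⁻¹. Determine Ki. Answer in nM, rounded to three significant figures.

Noncompetitive: Vmax,app = Vmax/α with α = 1 + [I]/Ki.
α = Vmax/Vmax,app = 345/73.4 = 4.700.
Ki = [I]/(α − 1) = 8.95/3.700 = 2.42 nM.

2.42 nM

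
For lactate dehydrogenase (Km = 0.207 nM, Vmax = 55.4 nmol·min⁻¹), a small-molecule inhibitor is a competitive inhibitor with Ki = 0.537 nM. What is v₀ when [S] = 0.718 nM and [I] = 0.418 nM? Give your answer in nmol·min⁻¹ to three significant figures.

α = 1 + [I]/Ki = 1 + 0.418/0.537 = 1.778.
For a competitive inhibitor, Vmax is unchanged and the apparent Km becomes α·Km: Km,app = 0.368 nM, Vmax,app = 55.4 nmol·min⁻¹.
v = Vmax,app·[S]/(Km,app + [S]) = 55.4 × 0.718/(0.368 + 0.718) = 36.6 nmol·min⁻¹.

36.6 nmol·min⁻¹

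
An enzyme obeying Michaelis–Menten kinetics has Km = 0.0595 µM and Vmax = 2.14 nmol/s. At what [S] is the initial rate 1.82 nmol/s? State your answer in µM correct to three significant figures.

0.338 µM

The required fractional saturation is v/Vmax = 1.82/2.14 = 0.8505.
Then [S]/(Km+[S]) = 0.8505 ⇒ [S] = 0.0595 × 0.8505/(1 − 0.8505) = 0.338 µM.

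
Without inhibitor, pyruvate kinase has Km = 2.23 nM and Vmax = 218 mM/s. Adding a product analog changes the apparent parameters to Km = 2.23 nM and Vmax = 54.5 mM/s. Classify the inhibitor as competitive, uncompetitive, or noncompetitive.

Vmax decreases (218 → 54.5 mM/s) while Km is unchanged — pure noncompetitive inhibition.

noncompetitive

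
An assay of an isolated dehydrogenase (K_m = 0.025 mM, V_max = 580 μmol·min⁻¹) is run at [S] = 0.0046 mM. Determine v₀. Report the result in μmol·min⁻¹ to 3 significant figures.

[S]/(Km+[S]) = 0.0046/0.02960 = 0.1554, the fractional saturation.
v = 0.1554 × Vmax = 0.1554 × 580 = 90.1 μmol·min⁻¹.

90.1 μmol·min⁻¹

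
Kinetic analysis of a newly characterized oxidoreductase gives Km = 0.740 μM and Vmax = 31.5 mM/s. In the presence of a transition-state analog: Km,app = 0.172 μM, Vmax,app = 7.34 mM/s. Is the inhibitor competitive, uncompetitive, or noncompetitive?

uncompetitive

Both Km and Vmax decrease by the same factor (~4.29-fold) — characteristic of uncompetitive inhibition.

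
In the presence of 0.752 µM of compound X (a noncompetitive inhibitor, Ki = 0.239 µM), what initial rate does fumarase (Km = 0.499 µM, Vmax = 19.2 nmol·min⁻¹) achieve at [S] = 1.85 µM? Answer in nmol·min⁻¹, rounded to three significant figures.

With α = 1 + [I]/Ki = 1 + 0.752/0.239 = 4.146, the noncompetitive rate law is v = (Vmax/α)·[S] / (Km + [S]).
v = (19.2/4.146)×1.85 / (0.499 + 1.85) = 8.566/2.349 = 3.65 nmol·min⁻¹.

3.65 nmol·min⁻¹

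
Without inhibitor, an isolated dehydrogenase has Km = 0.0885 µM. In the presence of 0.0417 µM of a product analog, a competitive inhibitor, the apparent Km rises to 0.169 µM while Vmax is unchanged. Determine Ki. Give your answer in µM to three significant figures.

0.0458 µM

Competitive: Km,app = α·Km with α = 1 + [I]/Ki.
α = Km,app/Km = 0.169/0.0885 = 1.910.
Ki = [I]/(α − 1) = 0.0417/0.9096 = 0.0458 µM.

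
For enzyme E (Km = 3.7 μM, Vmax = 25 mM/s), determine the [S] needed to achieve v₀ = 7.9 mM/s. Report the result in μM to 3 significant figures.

The required fractional saturation is v/Vmax = 7.9/25 = 0.3160.
Then [S]/(Km+[S]) = 0.3160 ⇒ [S] = 3.7 × 0.3160/(1 − 0.3160) = 1.71 μM.

1.71 μM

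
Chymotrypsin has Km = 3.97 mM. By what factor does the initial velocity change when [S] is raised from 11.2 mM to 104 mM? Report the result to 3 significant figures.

Since Vmax cancels, v₂/v₁ = [S]₂(Km+[S]₁) / [S]₁(Km+[S]₂).
= 104×(3.97+11.2) / (11.2×(3.97+104)) = 1578/1209 = 1.30.

1.30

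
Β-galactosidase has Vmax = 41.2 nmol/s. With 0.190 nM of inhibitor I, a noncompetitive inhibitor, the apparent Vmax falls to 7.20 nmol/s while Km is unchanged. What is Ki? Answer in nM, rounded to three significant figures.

Noncompetitive: Vmax,app = Vmax/α with α = 1 + [I]/Ki.
α = Vmax/Vmax,app = 41.2/7.20 = 5.722.
Ki = [I]/(α − 1) = 0.190/4.722 = 0.0402 nM.

0.0402 nM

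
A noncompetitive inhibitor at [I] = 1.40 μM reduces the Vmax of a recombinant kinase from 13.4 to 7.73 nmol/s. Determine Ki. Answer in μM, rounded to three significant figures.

1.91 μM

Noncompetitive: Vmax,app = Vmax/α with α = 1 + [I]/Ki.
α = Vmax/Vmax,app = 13.4/7.73 = 1.734.
Ki = [I]/(α − 1) = 1.40/0.7335 = 1.91 μM.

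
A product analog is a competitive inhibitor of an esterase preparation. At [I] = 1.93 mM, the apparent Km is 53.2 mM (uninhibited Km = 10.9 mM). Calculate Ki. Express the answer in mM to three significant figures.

0.497 mM

Competitive: Km,app = α·Km with α = 1 + [I]/Ki.
α = Km,app/Km = 53.2/10.9 = 4.881.
Since α = 1 + [I]/Ki, [I]/Ki = 4.881 − 1 = 3.881 and Ki = 1.93/3.881 = 0.497 mM.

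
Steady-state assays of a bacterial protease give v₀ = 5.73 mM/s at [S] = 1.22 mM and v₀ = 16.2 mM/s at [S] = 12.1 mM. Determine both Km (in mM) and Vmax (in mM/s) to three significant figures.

From v = Vmax[S]/(Km+[S]), each point gives Vmax = v(Km+[S])/[S].
Equating: 5.73(Km+1.22)/1.22 = 16.2(Km+12.1)/12.1.
4.697·Km + 5.73 = 1.339·Km + 16.2, so (4.697 − 1.339)·Km = 16.2 − 5.73.
Km = 10.47/3.358 = 3.12 mM; then Vmax = 5.73(3.12+1.22)/1.22 = 20.4 mM/s.

Km = 3.12 mM; Vmax = 20.4 mM/s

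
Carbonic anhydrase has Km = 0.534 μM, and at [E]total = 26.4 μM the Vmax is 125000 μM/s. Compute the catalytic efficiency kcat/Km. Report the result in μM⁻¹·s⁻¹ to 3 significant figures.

8870 μM⁻¹·s⁻¹

kcat = Vmax/[E]total = 125000/26.4 = 4730 s⁻¹.
kcat/Km = 4730/0.534 = 8870 μM⁻¹·s⁻¹.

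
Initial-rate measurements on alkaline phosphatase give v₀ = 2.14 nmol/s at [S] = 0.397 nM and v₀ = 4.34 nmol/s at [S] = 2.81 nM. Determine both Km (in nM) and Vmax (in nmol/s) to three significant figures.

Km = 0.572 nM; Vmax = 5.22 nmol/s

From v = Vmax[S]/(Km+[S]), each point gives Vmax = v(Km+[S])/[S].
Equating: 2.14(Km+0.397)/0.397 = 4.34(Km+2.81)/2.81.
5.390·Km + 2.14 = 1.544·Km + 4.34, so (5.390 − 1.544)·Km = 4.34 − 2.14.
Km = 2.200/3.846 = 0.572 nM; then Vmax = 2.14(0.572+0.397)/0.397 = 5.22 nmol/s.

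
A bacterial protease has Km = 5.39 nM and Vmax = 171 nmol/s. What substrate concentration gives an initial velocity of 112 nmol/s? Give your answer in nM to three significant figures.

10.2 nM

Rearranging v = Vmax[S]/(Km+[S]) gives [S] = Km·v/(Vmax − v).
[S] = 5.39 × 112 / (171 − 112) = 603.7/59.00 = 10.2 nM.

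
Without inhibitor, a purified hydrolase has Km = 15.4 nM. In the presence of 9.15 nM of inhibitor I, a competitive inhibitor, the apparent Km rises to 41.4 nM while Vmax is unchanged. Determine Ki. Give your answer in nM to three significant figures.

5.42 nM

Competitive: Km,app = α·Km with α = 1 + [I]/Ki.
α = Km,app/Km = 41.4/15.4 = 2.688.
Ki = [I]/(α − 1) = 9.15/1.688 = 5.42 nM.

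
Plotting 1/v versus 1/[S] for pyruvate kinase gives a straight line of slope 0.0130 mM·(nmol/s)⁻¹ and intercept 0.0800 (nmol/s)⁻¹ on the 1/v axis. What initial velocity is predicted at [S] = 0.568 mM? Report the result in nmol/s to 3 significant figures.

9.72 nmol/s

The y-intercept is 1/Vmax, so Vmax = 1/0.0800 = 12.5 nmol/s.
The slope is Km/Vmax, so Km = 0.0130 × 12.5 = 0.162 mM.
Then v = 12.5 × 0.568/(0.162 + 0.568) = 9.72 nmol/s.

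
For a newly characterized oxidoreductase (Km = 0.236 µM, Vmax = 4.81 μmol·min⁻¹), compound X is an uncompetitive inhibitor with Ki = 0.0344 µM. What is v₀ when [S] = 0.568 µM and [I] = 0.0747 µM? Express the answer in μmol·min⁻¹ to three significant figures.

α = 1 + [I]/Ki = 1 + 0.0747/0.0344 = 3.172.
For an uncompetitive inhibitor, both parameters are divided by α, giving Vmax/α and Km/α: Km,app = 0.0744 µM, Vmax,app = 1.52 μmol·min⁻¹.
v = Vmax,app·[S]/(Km,app + [S]) = 1.52 × 0.568/(0.0744 + 0.568) = 1.34 μmol·min⁻¹.

1.34 μmol·min⁻¹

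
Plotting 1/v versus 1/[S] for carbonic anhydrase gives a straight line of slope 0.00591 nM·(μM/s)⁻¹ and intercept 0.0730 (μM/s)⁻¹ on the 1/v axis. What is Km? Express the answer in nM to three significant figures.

0.0810 nM

y-intercept = 1/Vmax ⇒ Vmax = 13.7 μM/s; slope = Km/Vmax ⇒ Km = slope × Vmax.
Km = 0.00591 × 13.7 = 0.0810 nM.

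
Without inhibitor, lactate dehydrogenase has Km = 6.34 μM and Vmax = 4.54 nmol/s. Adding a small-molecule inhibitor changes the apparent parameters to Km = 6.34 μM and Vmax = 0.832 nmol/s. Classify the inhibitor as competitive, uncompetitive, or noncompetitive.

Vmax decreases (4.54 → 0.832 nmol/s) while Km is unchanged — pure noncompetitive inhibition.

noncompetitive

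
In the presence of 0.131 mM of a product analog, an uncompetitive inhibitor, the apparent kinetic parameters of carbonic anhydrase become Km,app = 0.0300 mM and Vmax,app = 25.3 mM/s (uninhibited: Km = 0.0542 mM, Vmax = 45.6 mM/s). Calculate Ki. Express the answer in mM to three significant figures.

Uncompetitive: Vmax,app = Vmax/α (and Km,app = Km/α) with α = 1 + [I]/Ki.
α = Vmax/Vmax,app = 45.6/25.3 = 1.802.
Since α = 1 + [I]/Ki, [I]/Ki = 1.802 − 1 = 0.8024 and Ki = 0.131/0.8024 = 0.163 mM.

0.163 mM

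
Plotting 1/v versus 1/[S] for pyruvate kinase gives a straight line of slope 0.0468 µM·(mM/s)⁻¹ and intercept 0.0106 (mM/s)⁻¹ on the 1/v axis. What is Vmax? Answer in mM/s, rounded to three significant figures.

94.3 mM/s

The y-intercept of a Lineweaver–Burk plot equals 1/Vmax, so Vmax = 1/0.0106 = 94.3 mM/s.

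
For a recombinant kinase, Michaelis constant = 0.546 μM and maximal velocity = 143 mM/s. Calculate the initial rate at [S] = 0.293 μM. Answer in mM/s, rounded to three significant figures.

49.9 mM/s

[S]/(Km+[S]) = 0.293/0.8390 = 0.3492, the fractional saturation.
v = 0.3492 × Vmax = 0.3492 × 143 = 49.9 mM/s.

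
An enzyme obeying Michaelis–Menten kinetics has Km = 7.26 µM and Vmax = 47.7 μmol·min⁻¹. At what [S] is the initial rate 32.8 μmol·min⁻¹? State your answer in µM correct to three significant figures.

16.0 µM

Rearranging v = Vmax[S]/(Km+[S]) gives [S] = Km·v/(Vmax − v).
[S] = 7.26 × 32.8 / (47.7 − 32.8) = 238.1/14.90 = 16.0 µM.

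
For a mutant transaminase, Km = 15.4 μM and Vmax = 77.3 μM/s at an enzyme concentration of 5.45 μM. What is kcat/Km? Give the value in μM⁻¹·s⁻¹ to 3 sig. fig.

kcat = Vmax/[E]total = 77.3/5.45 = 14.2 s⁻¹.
kcat/Km = 14.2/15.4 = 0.921 μM⁻¹·s⁻¹.

0.921 μM⁻¹·s⁻¹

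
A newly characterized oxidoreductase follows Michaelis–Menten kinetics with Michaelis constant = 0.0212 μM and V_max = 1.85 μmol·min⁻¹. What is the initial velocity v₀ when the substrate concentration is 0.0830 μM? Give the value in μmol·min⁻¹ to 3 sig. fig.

1.47 μmol·min⁻¹

[S]/(Km+[S]) = 0.0830/0.1042 = 0.7965, the fractional saturation.
v = 0.7965 × Vmax = 0.7965 × 1.85 = 1.47 μmol·min⁻¹.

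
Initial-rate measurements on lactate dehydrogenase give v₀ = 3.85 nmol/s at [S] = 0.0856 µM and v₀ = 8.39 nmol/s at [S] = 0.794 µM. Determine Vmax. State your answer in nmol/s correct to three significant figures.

9.78 nmol/s

In reciprocal form, 1/v = (Km/Vmax)·(1/[S]) + 1/Vmax. The two points give (1/[S], 1/v) = (11.68, 0.2597) and (1.259, 0.1192).
Slope = (0.2597 − 0.1192)/(11.68 − 1.259) = 0.01348; intercept = 0.2597 − 0.01348×11.68 = 0.1022.
Vmax = 1/intercept = 9.78 nmol/s; Km = slope × Vmax = 0.01348 × 9.78 = 0.132 µM.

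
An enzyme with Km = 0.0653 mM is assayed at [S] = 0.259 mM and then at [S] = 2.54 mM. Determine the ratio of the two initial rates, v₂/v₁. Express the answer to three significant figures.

Since Vmax cancels, v₂/v₁ = [S]₂(Km+[S]₁) / [S]₁(Km+[S]₂).
= 2.54×(0.0653+0.259) / (0.259×(0.0653+2.54)) = 0.8237/0.6748 = 1.22.

1.22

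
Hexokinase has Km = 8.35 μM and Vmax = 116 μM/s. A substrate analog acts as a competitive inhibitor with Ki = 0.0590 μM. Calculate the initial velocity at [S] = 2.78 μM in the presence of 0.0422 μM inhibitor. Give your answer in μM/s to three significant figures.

α = 1 + [I]/Ki = 1 + 0.0422/0.0590 = 1.715.
For a competitive inhibitor, Vmax is unchanged and the apparent Km becomes α·Km: Km,app = 14.3 μM, Vmax,app = 116 μM/s.
v = Vmax,app·[S]/(Km,app + [S]) = 116 × 2.78/(14.3 + 2.78) = 18.9 μM/s.

18.9 μM/s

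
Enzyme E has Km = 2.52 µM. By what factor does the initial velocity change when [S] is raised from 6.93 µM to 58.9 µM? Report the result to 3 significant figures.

The fractional saturations are [S]/(Km+[S]) = 6.93/9.450 = 0.7333 and 58.9/61.42 = 0.9590.
v₂/v₁ is just their ratio: 0.9590/0.7333 = 1.31.

1.31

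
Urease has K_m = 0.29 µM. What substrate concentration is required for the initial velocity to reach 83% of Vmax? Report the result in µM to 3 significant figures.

v/Vmax = [S]/(Km+[S]) = 0.83, so [S] = Km·0.83/(1 − 0.83) = 0.29 × 4.882.
[S] = 1.42 µM.

1.42 µM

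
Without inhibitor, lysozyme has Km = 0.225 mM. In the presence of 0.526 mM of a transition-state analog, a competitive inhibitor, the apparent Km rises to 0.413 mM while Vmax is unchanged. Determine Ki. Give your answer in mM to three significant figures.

0.630 mM

Competitive: Km,app = α·Km with α = 1 + [I]/Ki.
α = Km,app/Km = 0.413/0.225 = 1.836.
Since α = 1 + [I]/Ki, [I]/Ki = 1.836 − 1 = 0.8356 and Ki = 0.526/0.8356 = 0.630 mM.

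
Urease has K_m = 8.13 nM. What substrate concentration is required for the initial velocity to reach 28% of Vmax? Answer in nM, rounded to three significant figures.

v/Vmax = [S]/(Km+[S]) = 0.28, so [S] = Km·0.28/(1 − 0.28) = 8.13 × 0.3889.
[S] = 3.16 nM.

3.16 nM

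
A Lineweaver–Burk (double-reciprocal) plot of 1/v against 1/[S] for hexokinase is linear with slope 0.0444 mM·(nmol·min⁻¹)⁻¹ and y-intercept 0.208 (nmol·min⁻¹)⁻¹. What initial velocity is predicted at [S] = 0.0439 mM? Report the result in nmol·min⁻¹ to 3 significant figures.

The y-intercept is 1/Vmax, so Vmax = 1/0.208 = 4.81 nmol·min⁻¹.
The slope is Km/Vmax, so Km = 0.0444 × 4.81 = 0.213 mM.
Then v = 4.81 × 0.0439/(0.213 + 0.0439) = 0.820 nmol·min⁻¹.

0.820 nmol·min⁻¹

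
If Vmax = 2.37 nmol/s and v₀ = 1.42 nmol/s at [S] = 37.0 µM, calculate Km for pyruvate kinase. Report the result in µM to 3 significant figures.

24.8 µM

v/Vmax = 1.42/2.37 = 0.5992 = [S]/(Km+[S]).
So Km + [S] = [S]/0.5992 = 61.75 µM, giving Km = 61.75 − 37.0 = 24.8 µM.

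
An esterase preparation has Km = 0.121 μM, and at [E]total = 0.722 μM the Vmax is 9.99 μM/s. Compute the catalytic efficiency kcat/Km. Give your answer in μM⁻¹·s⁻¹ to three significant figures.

114 μM⁻¹·s⁻¹

kcat = Vmax/[E]total = 9.99/0.722 = 13.8 s⁻¹.
kcat/Km = 13.8/0.121 = 114 μM⁻¹·s⁻¹.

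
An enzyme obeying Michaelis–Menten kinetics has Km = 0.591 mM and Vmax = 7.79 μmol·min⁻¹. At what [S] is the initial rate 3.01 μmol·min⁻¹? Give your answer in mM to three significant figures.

0.372 mM

The required fractional saturation is v/Vmax = 3.01/7.79 = 0.3864.
Then [S]/(Km+[S]) = 0.3864 ⇒ [S] = 0.591 × 0.3864/(1 − 0.3864) = 0.372 mM.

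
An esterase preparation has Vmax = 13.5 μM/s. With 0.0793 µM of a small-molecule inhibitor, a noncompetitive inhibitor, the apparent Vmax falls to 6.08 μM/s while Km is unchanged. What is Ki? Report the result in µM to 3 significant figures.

0.0650 µM

Noncompetitive: Vmax,app = Vmax/α with α = 1 + [I]/Ki.
α = Vmax/Vmax,app = 13.5/6.08 = 2.220.
Ki = [I]/(α − 1) = 0.0793/1.220 = 0.0650 µM.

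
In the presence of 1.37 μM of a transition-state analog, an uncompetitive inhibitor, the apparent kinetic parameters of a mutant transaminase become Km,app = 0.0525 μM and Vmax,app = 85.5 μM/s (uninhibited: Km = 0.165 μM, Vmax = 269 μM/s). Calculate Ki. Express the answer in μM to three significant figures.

Uncompetitive: Vmax,app = Vmax/α (and Km,app = Km/α) with α = 1 + [I]/Ki.
α = Vmax/Vmax,app = 269/85.5 = 3.146.
Ki = [I]/(α − 1) = 1.37/2.146 = 0.638 μM.

0.638 μM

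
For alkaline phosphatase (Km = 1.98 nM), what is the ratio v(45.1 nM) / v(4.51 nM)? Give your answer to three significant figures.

The fractional saturations are [S]/(Km+[S]) = 4.51/6.490 = 0.6949 and 45.1/47.08 = 0.9579.
v₂/v₁ is just their ratio: 0.9579/0.6949 = 1.38.

1.38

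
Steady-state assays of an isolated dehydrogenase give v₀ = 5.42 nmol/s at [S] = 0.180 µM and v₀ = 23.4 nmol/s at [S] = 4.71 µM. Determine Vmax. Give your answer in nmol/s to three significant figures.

27.0 nmol/s

From v = Vmax[S]/(Km+[S]), each point gives Vmax = v(Km+[S])/[S].
Equating: 5.42(Km+0.180)/0.180 = 23.4(Km+4.71)/4.71.
30.11·Km + 5.42 = 4.968·Km + 23.4, so (30.11 − 4.968)·Km = 23.4 − 5.42.
Km = 17.98/25.14 = 0.715 µM; then Vmax = 5.42(0.715+0.180)/0.180 = 27.0 nmol/s.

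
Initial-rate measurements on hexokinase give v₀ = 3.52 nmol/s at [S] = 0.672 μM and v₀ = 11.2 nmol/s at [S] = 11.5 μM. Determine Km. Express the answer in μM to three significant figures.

1.80 μM

In reciprocal form, 1/v = (Km/Vmax)·(1/[S]) + 1/Vmax. The two points give (1/[S], 1/v) = (1.488, 0.2841) and (0.08696, 0.08929).
Slope = (0.2841 − 0.08929)/(1.488 − 0.08696) = 0.1390; intercept = 0.2841 − 0.1390×1.488 = 0.07720.
Vmax = 1/intercept = 13.0 nmol/s; Km = slope × Vmax = 0.1390 × 13.0 = 1.80 μM.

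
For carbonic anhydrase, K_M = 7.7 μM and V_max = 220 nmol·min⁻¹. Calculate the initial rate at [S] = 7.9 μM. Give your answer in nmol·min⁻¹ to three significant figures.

v = Vmax·[S]/(Km + [S]) = 220 × 7.9 / (7.7 + 7.9)
  = 1738 / 15.60 = 111 nmol·min⁻¹.

111 nmol·min⁻¹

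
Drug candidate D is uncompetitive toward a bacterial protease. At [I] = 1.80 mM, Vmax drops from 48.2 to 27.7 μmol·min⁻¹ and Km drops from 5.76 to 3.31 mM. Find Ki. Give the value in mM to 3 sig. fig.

Uncompetitive: Vmax,app = Vmax/α (and Km,app = Km/α) with α = 1 + [I]/Ki.
α = Vmax/Vmax,app = 48.2/27.7 = 1.740.
Ki = [I]/(α − 1) = 1.80/0.7401 = 2.43 mM.

2.43 mM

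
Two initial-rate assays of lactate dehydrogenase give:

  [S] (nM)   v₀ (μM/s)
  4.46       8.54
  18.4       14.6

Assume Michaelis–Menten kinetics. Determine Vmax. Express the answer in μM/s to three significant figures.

18.9 μM/s

From v = Vmax[S]/(Km+[S]), each point gives Vmax = v(Km+[S])/[S].
Equating: 8.54(Km+4.46)/4.46 = 14.6(Km+18.4)/18.4.
1.915·Km + 8.54 = 0.7935·Km + 14.6, so (1.915 − 0.7935)·Km = 14.6 − 8.54.
Km = 6.060/1.121 = 5.40 nM; then Vmax = 8.54(5.40+4.46)/4.46 = 18.9 μM/s.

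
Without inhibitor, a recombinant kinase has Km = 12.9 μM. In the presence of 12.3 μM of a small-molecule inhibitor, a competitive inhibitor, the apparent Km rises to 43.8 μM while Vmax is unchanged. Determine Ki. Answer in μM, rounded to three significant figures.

5.13 μM

Competitive: Km,app = α·Km with α = 1 + [I]/Ki.
α = Km,app/Km = 43.8/12.9 = 3.395.
Since α = 1 + [I]/Ki, [I]/Ki = 3.395 − 1 = 2.395 and Ki = 12.3/2.395 = 5.13 μM.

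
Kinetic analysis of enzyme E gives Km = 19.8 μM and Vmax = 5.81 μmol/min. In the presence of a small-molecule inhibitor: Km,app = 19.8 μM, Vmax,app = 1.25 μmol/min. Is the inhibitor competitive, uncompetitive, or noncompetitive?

noncompetitive

Vmax decreases (5.81 → 1.25 μmol/min) while Km is unchanged — pure noncompetitive inhibition.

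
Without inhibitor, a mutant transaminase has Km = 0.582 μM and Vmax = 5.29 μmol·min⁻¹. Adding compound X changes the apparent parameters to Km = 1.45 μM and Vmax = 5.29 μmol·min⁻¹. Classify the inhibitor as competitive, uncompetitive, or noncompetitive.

Km increases (0.582 → 1.45 μM) while Vmax is unchanged — the hallmark of competitive inhibition.

competitive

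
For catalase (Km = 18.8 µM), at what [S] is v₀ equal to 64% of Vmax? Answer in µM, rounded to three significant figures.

v/Vmax = [S]/(Km+[S]) = 0.64, so [S] = Km·0.64/(1 − 0.64) = 18.8 × 1.778.
[S] = 33.4 µM.

33.4 µM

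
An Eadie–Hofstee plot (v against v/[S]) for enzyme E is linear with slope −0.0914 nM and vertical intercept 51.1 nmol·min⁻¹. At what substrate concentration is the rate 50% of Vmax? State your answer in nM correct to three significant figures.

The Eadie–Hofstee slope gives Km = 0.0914 nM (slope = −Km).
v/Vmax = [S]/(Km+[S]) = 0.5 ⇒ [S] = Km·0.5/(1−0.5) = 0.0914 × 1.000 = 0.0914 nM.

0.0914 nM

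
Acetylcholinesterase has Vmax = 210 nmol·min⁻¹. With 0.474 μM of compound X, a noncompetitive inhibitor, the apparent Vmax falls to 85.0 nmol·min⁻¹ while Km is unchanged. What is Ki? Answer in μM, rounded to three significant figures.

Noncompetitive: Vmax,app = Vmax/α with α = 1 + [I]/Ki.
α = Vmax/Vmax,app = 210/85.0 = 2.471.
Since α = 1 + [I]/Ki, [I]/Ki = 2.471 − 1 = 1.471 and Ki = 0.474/1.471 = 0.322 μM.

0.322 μM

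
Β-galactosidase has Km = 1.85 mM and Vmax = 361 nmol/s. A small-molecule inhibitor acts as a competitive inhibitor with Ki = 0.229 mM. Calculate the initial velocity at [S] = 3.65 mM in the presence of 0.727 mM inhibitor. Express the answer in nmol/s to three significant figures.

With α = 1 + [I]/Ki = 1 + 0.727/0.229 = 4.175, the competitive rate law is v = Vmax[S] / (αKm + [S]).
v = 361×3.65 / (4.175×1.85 + 3.65) = 1318/11.37 = 116 nmol/s.

116 nmol/s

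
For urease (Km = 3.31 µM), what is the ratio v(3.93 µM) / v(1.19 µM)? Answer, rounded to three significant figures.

The fractional saturations are [S]/(Km+[S]) = 1.19/4.500 = 0.2644 and 3.93/7.240 = 0.5428.
v₂/v₁ is just their ratio: 0.5428/0.2644 = 2.05.

2.05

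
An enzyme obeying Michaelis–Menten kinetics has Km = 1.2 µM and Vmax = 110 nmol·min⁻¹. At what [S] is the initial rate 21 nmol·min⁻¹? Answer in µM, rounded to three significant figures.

0.283 µM

Rearranging v = Vmax[S]/(Km+[S]) gives [S] = Km·v/(Vmax − v).
[S] = 1.2 × 21 / (110 − 21) = 25.20/89.00 = 0.283 µM.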